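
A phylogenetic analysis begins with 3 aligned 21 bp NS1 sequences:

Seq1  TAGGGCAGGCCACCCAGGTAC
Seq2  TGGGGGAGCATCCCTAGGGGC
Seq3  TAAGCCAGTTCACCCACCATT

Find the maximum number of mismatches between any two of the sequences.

14

Pairwise Hamming distances:
  Seq1 vs Seq2: 9
  Seq1 vs Seq3: 9
  Seq2 vs Seq3: 14
The largest is 14, between Seq2 and Seq3.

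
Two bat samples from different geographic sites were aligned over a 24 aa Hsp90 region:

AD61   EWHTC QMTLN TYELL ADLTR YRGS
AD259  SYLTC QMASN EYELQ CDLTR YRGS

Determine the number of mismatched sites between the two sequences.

The sequences differ at positions 1 (E/S), 2 (W/Y), 3 (H/L), 8 (T/A), 9 (L/S), 11 (T/E), 15 (L/Q), 16 (A/C).
That gives 8 mismatches out of 24 aligned sites, so the Hamming distance is 8.

8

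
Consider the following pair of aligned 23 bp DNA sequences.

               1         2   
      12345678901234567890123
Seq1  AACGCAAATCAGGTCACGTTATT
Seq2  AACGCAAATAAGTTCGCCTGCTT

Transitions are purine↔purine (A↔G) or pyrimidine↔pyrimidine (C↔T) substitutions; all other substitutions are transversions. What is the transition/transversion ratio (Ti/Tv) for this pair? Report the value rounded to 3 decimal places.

0.200

Mismatches occur at site 10 (C→A, transversion), site 13 (G→T, transversion), site 16 (A→G, transition), site 18 (G→C, transversion), site 20 (T→G, transversion), site 21 (A→C, transversion).
Of the 6 differences, 1 transition and 5 transversions, so Ti/Tv = 1/5 = 0.200.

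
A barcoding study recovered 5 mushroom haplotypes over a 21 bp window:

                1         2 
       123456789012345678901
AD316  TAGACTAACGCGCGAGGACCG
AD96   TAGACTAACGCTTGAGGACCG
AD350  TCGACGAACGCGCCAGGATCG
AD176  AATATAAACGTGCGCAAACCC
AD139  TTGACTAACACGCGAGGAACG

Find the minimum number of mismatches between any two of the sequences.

2

Pairwise Hamming distances:
  AD316 vs AD96: 2
  AD316 vs AD350: 4
  AD316 vs AD176: 9
  AD316 vs AD139: 3
  AD96 vs AD350: 6
  AD96 vs AD176: 11
  AD96 vs AD139: 5
  AD350 vs AD176: 12
  AD350 vs AD139: 5
  AD176 vs AD139: 12
The smallest is 2, between AD316 and AD96.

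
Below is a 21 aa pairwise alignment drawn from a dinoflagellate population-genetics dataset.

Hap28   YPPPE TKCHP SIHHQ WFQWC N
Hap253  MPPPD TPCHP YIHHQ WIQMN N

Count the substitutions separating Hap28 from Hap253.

The sequences differ at positions 1 (Y/M), 5 (E/D), 7 (K/P), 11 (S/Y), 17 (F/I), 19 (W/M), 20 (C/N).
That gives 7 mismatches out of 21 aligned sites, so the Hamming distance is 7.

7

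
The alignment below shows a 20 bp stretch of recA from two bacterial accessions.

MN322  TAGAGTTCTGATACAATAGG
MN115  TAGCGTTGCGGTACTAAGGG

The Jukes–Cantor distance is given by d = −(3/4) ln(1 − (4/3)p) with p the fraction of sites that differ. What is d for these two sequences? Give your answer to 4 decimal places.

The sequences differ at positions 4 (A/C), 8 (C/G), 9 (T/C), 11 (A/G), 15 (A/T), 17 (T/A), 18 (A/G).
p = 7/20 = 0.350000.
d = −0.75 · ln(1 − (4/3)·0.350000) = −0.75 · ln(0.533333) = −0.75 · (-0.628609) = 0.4715.

0.4715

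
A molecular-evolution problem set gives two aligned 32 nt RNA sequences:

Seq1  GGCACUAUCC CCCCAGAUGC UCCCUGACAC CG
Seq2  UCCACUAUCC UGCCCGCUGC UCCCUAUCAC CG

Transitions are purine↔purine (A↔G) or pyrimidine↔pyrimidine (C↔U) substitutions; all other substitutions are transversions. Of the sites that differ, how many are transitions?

2

The sequences differ at positions 1 (G/U, transversion), 2 (G/C, transversion), 11 (C/U, transition), 12 (C/G, transversion), 15 (A/C, transversion), 17 (A/C, transversion), 26 (G/A, transition), 27 (A/U, transversion).
Of the 8 differences, 2 transitions and 6 transversions, so the answer is 2.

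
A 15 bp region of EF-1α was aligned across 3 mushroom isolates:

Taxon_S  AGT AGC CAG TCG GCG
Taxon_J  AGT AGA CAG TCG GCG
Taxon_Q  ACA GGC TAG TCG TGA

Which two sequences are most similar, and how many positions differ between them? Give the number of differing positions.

Pairwise Hamming distances:
  Taxon_S vs Taxon_J: 1
  Taxon_S vs Taxon_Q: 7
  Taxon_J vs Taxon_Q: 8
The smallest is 1, between Taxon_S and Taxon_J.

1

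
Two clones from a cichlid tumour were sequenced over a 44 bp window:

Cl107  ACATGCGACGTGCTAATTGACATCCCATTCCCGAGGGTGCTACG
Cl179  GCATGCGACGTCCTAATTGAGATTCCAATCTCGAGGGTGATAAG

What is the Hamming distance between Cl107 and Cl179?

8

Differing sites — 1:A/G; 12:G/C; 21:C/G; 24:C/T; 28:T/A; 31:C/T; 40:C/A; 43:C/A.
That gives 8 mismatches out of 44 aligned sites, so the Hamming distance is 8.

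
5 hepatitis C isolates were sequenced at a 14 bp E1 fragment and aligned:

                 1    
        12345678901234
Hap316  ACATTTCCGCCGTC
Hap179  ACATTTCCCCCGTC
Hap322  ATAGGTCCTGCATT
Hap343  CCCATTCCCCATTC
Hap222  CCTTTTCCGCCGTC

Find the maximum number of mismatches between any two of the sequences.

Pairwise Hamming distances:
  Hap316 vs Hap179: 1
  Hap316 vs Hap322: 7
  Hap316 vs Hap343: 6
  Hap316 vs Hap222: 2
  Hap179 vs Hap322: 7
  Hap179 vs Hap343: 5
  Hap179 vs Hap222: 3
  Hap322 vs Hap343: 10
  Hap322 vs Hap222: 9
  Hap343 vs Hap222: 5
The largest is 10, between Hap322 and Hap343.

10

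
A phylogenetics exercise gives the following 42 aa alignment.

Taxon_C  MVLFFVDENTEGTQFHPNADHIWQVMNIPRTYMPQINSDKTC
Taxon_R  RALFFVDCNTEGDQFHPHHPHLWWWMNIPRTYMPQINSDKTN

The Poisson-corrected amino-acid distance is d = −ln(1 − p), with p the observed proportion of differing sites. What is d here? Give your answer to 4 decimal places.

Mismatches occur at site 1 (M/R), site 2 (V/A), site 8 (E/C), site 13 (T/D), site 18 (N/H), site 19 (A/H), site 20 (D/P), site 22 (I/L), site 24 (Q/W), site 25 (V/W), site 42 (C/N).
p = 11/42 = 0.261905.
d = −ln(1 − 0.261905) = −ln(0.738095) = 0.3037.

0.3037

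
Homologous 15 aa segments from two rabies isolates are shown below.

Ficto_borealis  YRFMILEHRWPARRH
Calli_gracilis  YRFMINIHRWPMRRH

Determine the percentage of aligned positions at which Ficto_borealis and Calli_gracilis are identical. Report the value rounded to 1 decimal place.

80.0%

The sequences differ at positions 6 (L/N), 7 (E/I), 12 (A/M).
12 of the 15 sites match, so the percent identity is 12/15 × 100 = 80.0%.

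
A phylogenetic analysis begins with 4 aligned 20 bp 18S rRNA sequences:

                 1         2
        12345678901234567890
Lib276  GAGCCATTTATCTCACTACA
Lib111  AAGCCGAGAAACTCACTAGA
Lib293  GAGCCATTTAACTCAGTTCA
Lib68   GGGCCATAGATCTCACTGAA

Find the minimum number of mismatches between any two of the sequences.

3

Pairwise Hamming distances:
  Lib276 vs Lib111: 7
  Lib276 vs Lib293: 3
  Lib276 vs Lib68: 5
  Lib111 vs Lib293: 8
  Lib111 vs Lib68: 9
  Lib293 vs Lib68: 7
The smallest is 3, between Lib276 and Lib293.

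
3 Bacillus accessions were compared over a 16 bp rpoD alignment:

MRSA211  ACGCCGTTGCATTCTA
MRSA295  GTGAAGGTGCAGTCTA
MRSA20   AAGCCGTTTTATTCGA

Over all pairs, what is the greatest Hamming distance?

Pairwise Hamming distances:
  MRSA211 vs MRSA295: 6
  MRSA211 vs MRSA20: 4
  MRSA295 vs MRSA20: 9
The largest is 9, between MRSA295 and MRSA20.

9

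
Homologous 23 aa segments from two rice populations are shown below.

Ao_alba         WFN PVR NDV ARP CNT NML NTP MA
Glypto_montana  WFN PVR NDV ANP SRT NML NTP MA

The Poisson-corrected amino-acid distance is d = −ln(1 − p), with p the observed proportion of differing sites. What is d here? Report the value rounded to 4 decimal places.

Mismatches occur at site 11 (R/N), site 13 (C/S), site 14 (N/R).
p = 3/23 = 0.130435.
d = −ln(1 − 0.130435) = −ln(0.869565) = 0.1398.

0.1398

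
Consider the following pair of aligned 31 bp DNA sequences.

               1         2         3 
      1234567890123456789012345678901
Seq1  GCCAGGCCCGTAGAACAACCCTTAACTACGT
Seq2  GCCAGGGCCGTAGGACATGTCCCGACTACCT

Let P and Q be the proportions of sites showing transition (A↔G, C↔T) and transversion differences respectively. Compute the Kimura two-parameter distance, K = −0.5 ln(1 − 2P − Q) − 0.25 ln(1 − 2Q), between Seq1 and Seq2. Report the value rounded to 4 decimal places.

0.3750

Differing sites — 7:C/G (Tv); 14:A/G (Ti); 18:A/T (Tv); 19:C/G (Tv); 20:C/T (Ti); 22:T/C (Ti); 23:T/C (Ti); 24:A/G (Ti); 30:G/C (Tv).
Of the 9 differences, 5 transitions and 4 transversions over 31 sites: P = 5/31 = 0.161290, Q = 4/31 = 0.129032.
d = −0.5·ln(0.548388) − 0.25·ln(0.741936) = −0.5·(-0.600772) − 0.25·(-0.298492) = 0.3750.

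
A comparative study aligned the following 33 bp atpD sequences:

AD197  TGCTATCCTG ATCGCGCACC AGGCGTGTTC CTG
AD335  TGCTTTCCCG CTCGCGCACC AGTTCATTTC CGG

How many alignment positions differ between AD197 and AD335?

The sequences differ at positions 5 (A/T), 9 (T/C), 11 (A/C), 23 (G/T), 24 (C/T), 25 (G/C), 26 (T/A), 27 (G/T), 32 (T/G).
That gives 9 mismatches out of 33 aligned sites, so the Hamming distance is 9.

9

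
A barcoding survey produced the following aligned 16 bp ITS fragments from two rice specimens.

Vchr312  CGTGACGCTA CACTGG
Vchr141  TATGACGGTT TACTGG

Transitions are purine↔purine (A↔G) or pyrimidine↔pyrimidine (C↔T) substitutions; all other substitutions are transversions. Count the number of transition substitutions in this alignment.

3

Mismatches occur at site 1 (C→T, transition), site 2 (G→A, transition), site 8 (C→G, transversion), site 10 (A→T, transversion), site 11 (C→T, transition).
Of the 5 differences, 3 transitions and 2 transversions, so the answer is 3.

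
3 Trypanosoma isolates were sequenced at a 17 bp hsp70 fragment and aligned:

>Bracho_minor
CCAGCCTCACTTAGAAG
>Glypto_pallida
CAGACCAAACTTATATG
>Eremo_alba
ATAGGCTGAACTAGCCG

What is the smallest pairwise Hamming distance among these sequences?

7

Pairwise Hamming distances:
  Bracho_minor vs Glypto_pallida: 7
  Bracho_minor vs Eremo_alba: 8
  Glypto_pallida vs Eremo_alba: 12
The smallest is 7, between Bracho_minor and Glypto_pallida.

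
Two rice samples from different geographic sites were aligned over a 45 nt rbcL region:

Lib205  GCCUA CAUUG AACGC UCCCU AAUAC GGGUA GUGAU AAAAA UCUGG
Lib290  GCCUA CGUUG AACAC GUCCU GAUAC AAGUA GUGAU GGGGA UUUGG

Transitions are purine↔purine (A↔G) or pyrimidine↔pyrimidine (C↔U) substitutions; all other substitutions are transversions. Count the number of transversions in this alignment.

1

Mismatches occur at site 7 (A→G, transition), site 14 (G→A, transition), site 16 (U→G, transversion), site 17 (C→U, transition), site 21 (A→G, transition), site 26 (G→A, transition), site 27 (G→A, transition), site 36 (A→G, transition), site 37 (A→G, transition), site 38 (A→G, transition), site 39 (A→G, transition), site 42 (C→U, transition).
Of the 12 differences, 11 transitions and 1 transversion, so the answer is 1.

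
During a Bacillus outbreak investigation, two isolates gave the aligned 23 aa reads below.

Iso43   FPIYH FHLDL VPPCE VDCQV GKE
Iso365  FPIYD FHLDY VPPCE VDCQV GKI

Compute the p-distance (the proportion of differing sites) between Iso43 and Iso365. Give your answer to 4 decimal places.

Differing sites — 5:H/D; 10:L/Y; 23:E/I.
There are 3 differences over 23 sites, so p = 3/23 = 0.1304.

0.1304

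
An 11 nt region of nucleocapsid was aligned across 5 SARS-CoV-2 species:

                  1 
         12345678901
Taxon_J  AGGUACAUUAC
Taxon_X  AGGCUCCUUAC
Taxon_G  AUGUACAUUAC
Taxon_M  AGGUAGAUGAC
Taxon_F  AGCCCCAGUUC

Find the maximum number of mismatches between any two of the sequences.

Pairwise Hamming distances:
  Taxon_J vs Taxon_X: 3
  Taxon_J vs Taxon_G: 1
  Taxon_J vs Taxon_M: 2
  Taxon_J vs Taxon_F: 5
  Taxon_X vs Taxon_G: 4
  Taxon_X vs Taxon_M: 5
  Taxon_X vs Taxon_F: 5
  Taxon_G vs Taxon_M: 3
  Taxon_G vs Taxon_F: 6
  Taxon_M vs Taxon_F: 7
The largest is 7, between Taxon_M and Taxon_F.

7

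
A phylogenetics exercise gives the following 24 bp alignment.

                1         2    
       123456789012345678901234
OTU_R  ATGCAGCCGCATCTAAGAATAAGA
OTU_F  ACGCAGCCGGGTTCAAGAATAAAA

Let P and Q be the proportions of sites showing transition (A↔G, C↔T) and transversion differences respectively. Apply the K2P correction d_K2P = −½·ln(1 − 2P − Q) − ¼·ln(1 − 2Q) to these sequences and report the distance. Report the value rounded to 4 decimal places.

The sequences differ at positions 2 (T/C, transition), 10 (C/G, transversion), 11 (A/G, transition), 13 (C/T, transition), 14 (T/C, transition), 23 (G/A, transition).
Of the 6 differences, 5 transitions and 1 transversion over 24 sites: P = 5/24 = 0.208333, Q = 1/24 = 0.041667.
d = −0.5·ln(0.541667) − 0.25·ln(0.916666) = −0.5·(-0.613104) − 0.25·(-0.087012) = 0.3283.

0.3283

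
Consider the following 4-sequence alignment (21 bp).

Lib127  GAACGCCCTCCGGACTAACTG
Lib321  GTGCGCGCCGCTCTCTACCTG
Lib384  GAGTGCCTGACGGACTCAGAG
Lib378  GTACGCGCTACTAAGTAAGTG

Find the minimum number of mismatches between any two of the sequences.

Pairwise Hamming distances:
  Lib127 vs Lib321: 9
  Lib127 vs Lib384: 8
  Lib127 vs Lib378: 7
  Lib321 vs Lib384: 13
  Lib321 vs Lib378: 8
  Lib384 vs Lib378: 11
The smallest is 7, between Lib127 and Lib378.

7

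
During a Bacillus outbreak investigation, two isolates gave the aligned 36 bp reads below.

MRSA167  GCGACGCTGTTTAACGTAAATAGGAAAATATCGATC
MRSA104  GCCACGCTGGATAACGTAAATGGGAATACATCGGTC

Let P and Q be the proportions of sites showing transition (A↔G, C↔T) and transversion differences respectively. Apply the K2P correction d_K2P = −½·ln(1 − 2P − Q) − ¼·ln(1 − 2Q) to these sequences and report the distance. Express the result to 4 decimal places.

0.2255

Differing sites — 3:G/C (Tv); 10:T/G (Tv); 11:T/A (Tv); 22:A/G (Ti); 27:A/T (Tv); 29:T/C (Ti); 34:A/G (Ti).
Of the 7 differences, 3 transitions and 4 transversions over 36 sites: P = 3/36 = 0.083333, Q = 4/36 = 0.111111.
d = −0.5·ln(0.722223) − 0.25·ln(0.777778) = −0.5·(-0.325421) − 0.25·(-0.251314) = 0.2255.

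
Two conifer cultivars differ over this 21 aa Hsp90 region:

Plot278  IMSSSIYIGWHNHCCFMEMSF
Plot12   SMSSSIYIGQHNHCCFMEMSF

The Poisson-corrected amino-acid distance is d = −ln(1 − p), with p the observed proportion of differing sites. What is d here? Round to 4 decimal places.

The sequences differ at positions 1 (I/S), 10 (W/Q).
p = 2/21 = 0.095238.
d = −ln(1 − 0.095238) = −ln(0.904762) = 0.1001.

0.1001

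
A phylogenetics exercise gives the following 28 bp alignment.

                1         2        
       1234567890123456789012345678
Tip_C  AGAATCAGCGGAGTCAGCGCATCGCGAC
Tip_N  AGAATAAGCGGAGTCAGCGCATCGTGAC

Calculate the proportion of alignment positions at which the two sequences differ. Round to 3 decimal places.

0.071

The sequences differ at positions 6 (C/A), 25 (C/T).
There are 2 differences over 28 sites, so p = 2/28 = 0.071.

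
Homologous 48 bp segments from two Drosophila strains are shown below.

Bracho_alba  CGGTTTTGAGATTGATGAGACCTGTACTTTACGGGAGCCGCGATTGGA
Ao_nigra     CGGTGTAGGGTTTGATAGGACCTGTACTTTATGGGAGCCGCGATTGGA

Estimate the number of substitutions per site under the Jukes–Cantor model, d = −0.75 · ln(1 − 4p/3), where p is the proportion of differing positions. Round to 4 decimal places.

0.1622

Mismatches occur at site 5 (T↔G), site 7 (T↔A), site 9 (A↔G), site 11 (A↔T), site 17 (G↔A), site 18 (A↔G), site 32 (C↔T).
p = 7/48 = 0.145833.
d = −0.75 · ln(1 − (4/3)·0.145833) = −0.75 · ln(0.805556) = −0.75 · (-0.216223) = 0.1622.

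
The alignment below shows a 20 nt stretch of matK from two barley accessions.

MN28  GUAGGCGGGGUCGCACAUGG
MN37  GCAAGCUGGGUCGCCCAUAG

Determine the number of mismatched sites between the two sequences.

The sequences differ at positions 2 (U/C), 4 (G/A), 7 (G/U), 15 (A/C), 19 (G/A).
That gives 5 mismatches out of 20 aligned sites, so the Hamming distance is 5.

5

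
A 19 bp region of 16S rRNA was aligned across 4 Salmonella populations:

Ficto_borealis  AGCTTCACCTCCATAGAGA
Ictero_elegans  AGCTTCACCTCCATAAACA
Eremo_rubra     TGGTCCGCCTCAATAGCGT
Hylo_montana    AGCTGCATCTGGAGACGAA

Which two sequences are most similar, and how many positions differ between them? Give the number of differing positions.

Pairwise Hamming distances:
  Ficto_borealis vs Ictero_elegans: 2
  Ficto_borealis vs Eremo_rubra: 7
  Ficto_borealis vs Hylo_montana: 8
  Ictero_elegans vs Eremo_rubra: 9
  Ictero_elegans vs Hylo_montana: 8
  Eremo_rubra vs Hylo_montana: 12
The smallest is 2, between Ficto_borealis and Ictero_elegans.

2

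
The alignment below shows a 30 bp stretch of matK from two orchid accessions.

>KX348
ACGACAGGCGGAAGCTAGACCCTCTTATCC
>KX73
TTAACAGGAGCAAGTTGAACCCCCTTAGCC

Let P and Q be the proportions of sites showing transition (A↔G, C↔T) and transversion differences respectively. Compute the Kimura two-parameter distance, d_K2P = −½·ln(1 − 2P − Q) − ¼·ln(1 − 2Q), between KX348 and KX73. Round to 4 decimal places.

0.4586

The sequences differ at positions 1 (A/T, transversion), 2 (C/T, transition), 3 (G/A, transition), 9 (C/A, transversion), 11 (G/C, transversion), 15 (C/T, transition), 17 (A/G, transition), 18 (G/A, transition), 23 (T/C, transition), 28 (T/G, transversion).
Of the 10 differences, 6 transitions and 4 transversions over 30 sites: P = 6/30 = 0.200000, Q = 4/30 = 0.133333.
d = −0.5·ln(0.466667) − 0.25·ln(0.733334) = −0.5·(-0.762139) − 0.25·(-0.310154) = 0.4586.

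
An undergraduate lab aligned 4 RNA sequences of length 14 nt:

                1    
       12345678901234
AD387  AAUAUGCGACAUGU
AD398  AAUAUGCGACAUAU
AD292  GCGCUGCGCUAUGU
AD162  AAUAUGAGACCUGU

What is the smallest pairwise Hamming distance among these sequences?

Pairwise Hamming distances:
  AD387 vs AD398: 1
  AD387 vs AD292: 6
  AD387 vs AD162: 2
  AD398 vs AD292: 7
  AD398 vs AD162: 3
  AD292 vs AD162: 8
The smallest is 1, between AD387 and AD398.

1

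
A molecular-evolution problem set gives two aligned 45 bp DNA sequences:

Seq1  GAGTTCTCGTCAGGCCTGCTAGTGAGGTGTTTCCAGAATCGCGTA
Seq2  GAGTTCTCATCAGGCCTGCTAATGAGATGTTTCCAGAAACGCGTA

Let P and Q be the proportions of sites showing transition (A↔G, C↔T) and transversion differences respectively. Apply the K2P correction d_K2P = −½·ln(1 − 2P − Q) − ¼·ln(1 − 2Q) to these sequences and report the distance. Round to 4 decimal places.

The sequences differ at positions 9 (G/A, transition), 22 (G/A, transition), 27 (G/A, transition), 39 (T/A, transversion).
Of the 4 differences, 3 transitions and 1 transversion over 45 sites: P = 3/45 = 0.066667, Q = 1/45 = 0.022222.
d = −0.5·ln(0.844444) − 0.25·ln(0.955556) = −0.5·(-0.169077) − 0.25·(-0.045462) = 0.0959.

0.0959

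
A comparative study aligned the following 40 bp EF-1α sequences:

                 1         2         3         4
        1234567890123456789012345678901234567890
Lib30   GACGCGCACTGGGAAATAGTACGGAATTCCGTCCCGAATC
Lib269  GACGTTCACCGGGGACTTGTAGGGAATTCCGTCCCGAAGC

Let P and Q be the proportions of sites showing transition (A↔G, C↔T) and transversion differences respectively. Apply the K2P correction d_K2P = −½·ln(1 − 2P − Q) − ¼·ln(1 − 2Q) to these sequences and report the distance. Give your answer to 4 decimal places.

The sequences differ at positions 5 (C/T, transition), 6 (G/T, transversion), 10 (T/C, transition), 14 (A/G, transition), 16 (A/C, transversion), 18 (A/T, transversion), 22 (C/G, transversion), 39 (T/G, transversion).
Of the 8 differences, 3 transitions and 5 transversions over 40 sites: P = 3/40 = 0.075000, Q = 5/40 = 0.125000.
d = −0.5·ln(0.725000) − 0.25·ln(0.750000) = −0.5·(-0.321584) − 0.25·(-0.287682) = 0.2327.

0.2327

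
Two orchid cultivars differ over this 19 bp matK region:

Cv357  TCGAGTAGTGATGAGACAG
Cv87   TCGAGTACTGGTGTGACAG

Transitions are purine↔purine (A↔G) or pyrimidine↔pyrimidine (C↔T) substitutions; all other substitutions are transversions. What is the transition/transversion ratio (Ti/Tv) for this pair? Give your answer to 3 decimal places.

The sequences differ at positions 8 (G/C, transversion), 11 (A/G, transition), 14 (A/T, transversion).
Of the 3 differences, 1 transition and 2 transversions, so Ti/Tv = 1/2 = 0.500.

0.500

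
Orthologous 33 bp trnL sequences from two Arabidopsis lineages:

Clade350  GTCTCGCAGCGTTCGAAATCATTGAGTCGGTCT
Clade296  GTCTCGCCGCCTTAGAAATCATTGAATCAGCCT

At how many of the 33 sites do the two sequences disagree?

6

The sequences differ at positions 8 (A/C), 11 (G/C), 14 (C/A), 26 (G/A), 29 (G/A), 31 (T/C).
That gives 6 mismatches out of 33 aligned sites, so the Hamming distance is 6.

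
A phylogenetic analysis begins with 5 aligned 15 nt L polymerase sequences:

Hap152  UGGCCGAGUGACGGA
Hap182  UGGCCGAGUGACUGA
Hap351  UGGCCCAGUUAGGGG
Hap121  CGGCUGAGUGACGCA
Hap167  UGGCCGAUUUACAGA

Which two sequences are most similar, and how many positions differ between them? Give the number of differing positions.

1

Pairwise Hamming distances:
  Hap152 vs Hap182: 1
  Hap152 vs Hap351: 4
  Hap152 vs Hap121: 3
  Hap152 vs Hap167: 3
  Hap182 vs Hap351: 5
  Hap182 vs Hap121: 4
  Hap182 vs Hap167: 3
  Hap351 vs Hap121: 7
  Hap351 vs Hap167: 5
  Hap121 vs Hap167: 6
The smallest is 1, between Hap152 and Hap182.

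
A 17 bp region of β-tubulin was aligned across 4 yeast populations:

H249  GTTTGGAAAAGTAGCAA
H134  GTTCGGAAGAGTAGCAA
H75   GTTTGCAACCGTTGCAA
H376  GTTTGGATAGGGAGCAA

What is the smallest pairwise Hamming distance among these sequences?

Pairwise Hamming distances:
  H249 vs H134: 2
  H249 vs H75: 4
  H249 vs H376: 3
  H134 vs H75: 5
  H134 vs H376: 5
  H75 vs H376: 6
The smallest is 2, between H249 and H134.

2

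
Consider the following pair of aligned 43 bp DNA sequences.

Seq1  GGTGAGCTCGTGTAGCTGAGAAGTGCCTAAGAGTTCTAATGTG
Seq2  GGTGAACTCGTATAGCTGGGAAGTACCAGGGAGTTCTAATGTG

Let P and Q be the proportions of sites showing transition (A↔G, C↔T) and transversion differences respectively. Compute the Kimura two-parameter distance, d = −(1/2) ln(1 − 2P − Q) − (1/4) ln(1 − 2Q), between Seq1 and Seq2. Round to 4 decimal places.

0.1919

The sequences differ at positions 6 (G/A, transition), 12 (G/A, transition), 19 (A/G, transition), 25 (G/A, transition), 28 (T/A, transversion), 29 (A/G, transition), 30 (A/G, transition).
Of the 7 differences, 6 transitions and 1 transversion over 43 sites: P = 6/43 = 0.139535, Q = 1/43 = 0.023256.
d = −0.5·ln(0.697674) − 0.25·ln(0.953488) = −0.5·(-0.360003) − 0.25·(-0.047628) = 0.1919.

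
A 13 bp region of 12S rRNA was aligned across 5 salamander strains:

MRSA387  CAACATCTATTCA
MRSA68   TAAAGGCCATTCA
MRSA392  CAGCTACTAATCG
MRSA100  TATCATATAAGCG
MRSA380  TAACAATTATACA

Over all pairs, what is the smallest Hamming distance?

4

Pairwise Hamming distances:
  MRSA387 vs MRSA68: 5
  MRSA387 vs MRSA392: 5
  MRSA387 vs MRSA100: 6
  MRSA387 vs MRSA380: 4
  MRSA68 vs MRSA392: 8
  MRSA68 vs MRSA100: 9
  MRSA68 vs MRSA380: 6
  MRSA392 vs MRSA100: 6
  MRSA392 vs MRSA380: 7
  MRSA100 vs MRSA380: 6
The smallest is 4, between MRSA387 and MRSA380.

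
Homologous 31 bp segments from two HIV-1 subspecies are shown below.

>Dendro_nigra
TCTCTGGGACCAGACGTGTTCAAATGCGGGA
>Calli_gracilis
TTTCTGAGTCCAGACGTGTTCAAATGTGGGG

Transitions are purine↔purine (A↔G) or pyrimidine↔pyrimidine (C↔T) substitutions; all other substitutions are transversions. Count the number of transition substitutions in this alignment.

4

Mismatches occur at site 2 (C↔T, transition), site 7 (G↔A, transition), site 9 (A↔T, transversion), site 27 (C↔T, transition), site 31 (A↔G, transition).
Of the 5 differences, 4 transitions and 1 transversion, so the answer is 4.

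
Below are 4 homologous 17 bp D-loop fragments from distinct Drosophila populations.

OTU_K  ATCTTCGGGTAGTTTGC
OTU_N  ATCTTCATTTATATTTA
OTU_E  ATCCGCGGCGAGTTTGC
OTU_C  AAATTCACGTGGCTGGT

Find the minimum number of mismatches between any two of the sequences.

Pairwise Hamming distances:
  OTU_K vs OTU_N: 7
  OTU_K vs OTU_E: 4
  OTU_K vs OTU_C: 8
  OTU_N vs OTU_E: 10
  OTU_N vs OTU_C: 10
  OTU_E vs OTU_C: 12
The smallest is 4, between OTU_K and OTU_E.

4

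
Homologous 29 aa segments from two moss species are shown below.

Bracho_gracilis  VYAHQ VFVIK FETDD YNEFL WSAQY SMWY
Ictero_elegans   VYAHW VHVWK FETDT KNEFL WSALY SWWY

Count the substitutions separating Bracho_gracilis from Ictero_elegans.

Mismatches occur at site 5 (Q/W), site 7 (F/H), site 9 (I/W), site 15 (D/T), site 16 (Y/K), site 24 (Q/L), site 27 (M/W).
That gives 7 mismatches out of 29 aligned sites, so the Hamming distance is 7.

7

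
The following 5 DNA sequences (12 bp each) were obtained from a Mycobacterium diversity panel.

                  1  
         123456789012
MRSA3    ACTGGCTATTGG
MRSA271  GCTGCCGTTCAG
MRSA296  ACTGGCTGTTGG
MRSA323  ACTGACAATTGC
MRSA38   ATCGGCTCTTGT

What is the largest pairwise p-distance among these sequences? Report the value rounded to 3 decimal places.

Pairwise Hamming distances:
  MRSA3 vs MRSA271: 6
  MRSA3 vs MRSA296: 1
  MRSA3 vs MRSA323: 3
  MRSA3 vs MRSA38: 4
  MRSA271 vs MRSA296: 6
  MRSA271 vs MRSA323: 7
  MRSA271 vs MRSA38: 9
  MRSA296 vs MRSA323: 4
  MRSA296 vs MRSA38: 4
  MRSA323 vs MRSA38: 6
The largest is 9 mismatches, between MRSA271 and MRSA38; p = 9/12 = 0.750.

0.750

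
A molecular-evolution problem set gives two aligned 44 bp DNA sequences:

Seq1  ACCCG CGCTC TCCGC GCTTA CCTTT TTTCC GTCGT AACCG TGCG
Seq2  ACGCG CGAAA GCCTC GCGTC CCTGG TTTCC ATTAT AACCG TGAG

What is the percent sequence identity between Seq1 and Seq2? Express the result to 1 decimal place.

68.2%

Differing sites — 3:C/G; 8:C/A; 9:T/A; 10:C/A; 11:T/G; 14:G/T; 18:T/G; 20:A/C; 24:T/G; 25:T/G; 31:G/A; 33:C/T; 34:G/A; 43:C/A.
30 of the 44 sites match, so the percent identity is 30/44 × 100 = 68.2%.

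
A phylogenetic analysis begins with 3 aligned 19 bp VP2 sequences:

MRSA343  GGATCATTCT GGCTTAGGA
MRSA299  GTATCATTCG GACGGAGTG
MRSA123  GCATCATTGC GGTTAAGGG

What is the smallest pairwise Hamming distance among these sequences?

6

Pairwise Hamming distances:
  MRSA343 vs MRSA299: 7
  MRSA343 vs MRSA123: 6
  MRSA299 vs MRSA123: 8
The smallest is 6, between MRSA343 and MRSA123.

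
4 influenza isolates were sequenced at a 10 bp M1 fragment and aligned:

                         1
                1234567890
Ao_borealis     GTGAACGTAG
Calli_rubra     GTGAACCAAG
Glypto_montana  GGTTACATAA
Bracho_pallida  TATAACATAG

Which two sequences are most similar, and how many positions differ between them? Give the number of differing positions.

2

Pairwise Hamming distances:
  Ao_borealis vs Calli_rubra: 2
  Ao_borealis vs Glypto_montana: 5
  Ao_borealis vs Bracho_pallida: 4
  Calli_rubra vs Glypto_montana: 6
  Calli_rubra vs Bracho_pallida: 5
  Glypto_montana vs Bracho_pallida: 4
The smallest is 2, between Ao_borealis and Calli_rubra.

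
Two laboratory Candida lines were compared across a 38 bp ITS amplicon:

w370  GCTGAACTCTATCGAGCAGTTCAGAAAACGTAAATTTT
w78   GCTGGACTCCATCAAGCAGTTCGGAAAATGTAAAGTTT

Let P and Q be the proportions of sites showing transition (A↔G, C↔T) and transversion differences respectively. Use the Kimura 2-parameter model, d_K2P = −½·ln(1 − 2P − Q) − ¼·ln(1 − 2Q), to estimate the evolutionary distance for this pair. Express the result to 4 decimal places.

0.1844

Mismatches occur at site 5 (A/G, transition), site 10 (T/C, transition), site 14 (G/A, transition), site 23 (A/G, transition), site 29 (C/T, transition), site 35 (T/G, transversion).
Of the 6 differences, 5 transitions and 1 transversion over 38 sites: P = 5/38 = 0.131579, Q = 1/38 = 0.026316.
d = −0.5·ln(0.710526) − 0.25·ln(0.947368) = −0.5·(-0.341750) − 0.25·(-0.054068) = 0.1844.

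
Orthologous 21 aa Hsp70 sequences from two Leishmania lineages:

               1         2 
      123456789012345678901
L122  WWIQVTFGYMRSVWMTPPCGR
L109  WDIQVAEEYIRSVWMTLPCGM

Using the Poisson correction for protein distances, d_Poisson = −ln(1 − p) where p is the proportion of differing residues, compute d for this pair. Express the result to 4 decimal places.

0.4055

Differing sites — 2:W/D; 6:T/A; 7:F/E; 8:G/E; 10:M/I; 17:P/L; 21:R/M.
p = 7/21 = 0.333333.
d = −ln(1 − 0.333333) = −ln(0.666667) = 0.4055.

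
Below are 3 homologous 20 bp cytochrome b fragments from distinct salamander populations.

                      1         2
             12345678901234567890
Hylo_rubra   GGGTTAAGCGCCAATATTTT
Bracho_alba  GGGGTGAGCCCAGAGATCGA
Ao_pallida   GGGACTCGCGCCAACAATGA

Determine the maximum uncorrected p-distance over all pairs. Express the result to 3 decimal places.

0.500

Pairwise Hamming distances:
  Hylo_rubra vs Bracho_alba: 9
  Hylo_rubra vs Ao_pallida: 8
  Bracho_alba vs Ao_pallida: 10
The largest is 10 mismatches, between Bracho_alba and Ao_pallida; p = 10/20 = 0.500.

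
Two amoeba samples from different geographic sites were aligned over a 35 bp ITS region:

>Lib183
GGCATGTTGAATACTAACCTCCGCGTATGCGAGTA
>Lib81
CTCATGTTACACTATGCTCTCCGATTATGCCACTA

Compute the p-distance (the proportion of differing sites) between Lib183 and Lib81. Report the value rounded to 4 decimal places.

Mismatches occur at site 1 (G→C), site 2 (G→T), site 9 (G→A), site 10 (A→C), site 12 (T→C), site 13 (A→T), site 14 (C→A), site 16 (A→G), site 17 (A→C), site 18 (C→T), site 24 (C→A), site 25 (G→T), site 31 (G→C), site 33 (G→C).
There are 14 differences over 35 sites, so p = 14/35 = 0.4000.

0.4000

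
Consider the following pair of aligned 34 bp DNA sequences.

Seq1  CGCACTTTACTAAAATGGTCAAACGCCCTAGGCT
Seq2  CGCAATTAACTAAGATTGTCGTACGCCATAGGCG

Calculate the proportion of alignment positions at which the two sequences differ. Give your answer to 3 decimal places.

The sequences differ at positions 5 (C/A), 8 (T/A), 14 (A/G), 17 (G/T), 21 (A/G), 22 (A/T), 28 (C/A), 34 (T/G).
There are 8 differences over 34 sites, so p = 8/34 = 0.235.

0.235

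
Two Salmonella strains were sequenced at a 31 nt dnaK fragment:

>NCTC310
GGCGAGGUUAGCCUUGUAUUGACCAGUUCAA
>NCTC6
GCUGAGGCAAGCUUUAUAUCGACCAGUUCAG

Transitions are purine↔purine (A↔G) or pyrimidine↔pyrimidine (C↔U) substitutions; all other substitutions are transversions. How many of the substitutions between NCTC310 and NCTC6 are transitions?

The sequences differ at positions 2 (G/C, transversion), 3 (C/U, transition), 8 (U/C, transition), 9 (U/A, transversion), 13 (C/U, transition), 16 (G/A, transition), 20 (U/C, transition), 31 (A/G, transition).
Of the 8 differences, 6 transitions and 2 transversions, so the answer is 6.

6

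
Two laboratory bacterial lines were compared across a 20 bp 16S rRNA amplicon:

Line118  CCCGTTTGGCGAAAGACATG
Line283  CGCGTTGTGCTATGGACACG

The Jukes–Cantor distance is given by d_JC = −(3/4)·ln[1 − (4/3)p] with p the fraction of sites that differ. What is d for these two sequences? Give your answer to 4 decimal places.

Mismatches occur at site 2 (C↔G), site 7 (T↔G), site 8 (G↔T), site 11 (G↔T), site 13 (A↔T), site 14 (A↔G), site 19 (T↔C).
p = 7/20 = 0.350000.
d = −0.75 · ln(1 − (4/3)·0.350000) = −0.75 · ln(0.533333) = −0.75 · (-0.628609) = 0.4715.

0.4715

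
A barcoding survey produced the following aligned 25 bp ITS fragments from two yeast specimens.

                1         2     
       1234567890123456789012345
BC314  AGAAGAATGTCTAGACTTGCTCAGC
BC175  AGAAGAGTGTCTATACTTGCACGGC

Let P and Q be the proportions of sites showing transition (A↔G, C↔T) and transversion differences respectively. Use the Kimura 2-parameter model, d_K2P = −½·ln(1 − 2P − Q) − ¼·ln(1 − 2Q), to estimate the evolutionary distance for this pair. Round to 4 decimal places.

The sequences differ at positions 7 (A/G, transition), 14 (G/T, transversion), 21 (T/A, transversion), 23 (A/G, transition).
Of the 4 differences, 2 transitions and 2 transversions over 25 sites: P = 2/25 = 0.080000, Q = 2/25 = 0.080000.
d = −0.5·ln(0.760000) − 0.25·ln(0.840000) = −0.5·(-0.274437) − 0.25·(-0.174353) = 0.1808.

0.1808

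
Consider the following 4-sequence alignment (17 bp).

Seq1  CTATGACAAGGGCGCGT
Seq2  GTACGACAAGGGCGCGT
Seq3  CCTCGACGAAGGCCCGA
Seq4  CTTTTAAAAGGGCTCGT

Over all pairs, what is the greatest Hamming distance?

Pairwise Hamming distances:
  Seq1 vs Seq2: 2
  Seq1 vs Seq3: 7
  Seq1 vs Seq4: 4
  Seq2 vs Seq3: 7
  Seq2 vs Seq4: 6
  Seq3 vs Seq4: 8
The largest is 8, between Seq3 and Seq4.

8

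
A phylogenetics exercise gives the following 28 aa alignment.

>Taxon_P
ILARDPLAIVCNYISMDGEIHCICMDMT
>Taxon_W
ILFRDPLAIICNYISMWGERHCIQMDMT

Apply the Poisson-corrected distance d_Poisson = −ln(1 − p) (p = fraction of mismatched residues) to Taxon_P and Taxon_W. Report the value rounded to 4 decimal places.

0.1967

Differing sites — 3:A/F; 10:V/I; 17:D/W; 20:I/R; 24:C/Q.
p = 5/28 = 0.178571.
d = −ln(1 − 0.178571) = −ln(0.821429) = 0.1967.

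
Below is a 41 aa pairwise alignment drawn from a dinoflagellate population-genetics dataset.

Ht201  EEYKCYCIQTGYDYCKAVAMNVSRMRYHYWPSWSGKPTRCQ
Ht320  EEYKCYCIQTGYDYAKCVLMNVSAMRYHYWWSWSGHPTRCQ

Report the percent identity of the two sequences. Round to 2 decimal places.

85.37%

Mismatches occur at site 15 (C→A), site 17 (A→C), site 19 (A→L), site 24 (R→A), site 31 (P→W), site 36 (K→H).
35 of the 41 sites match, so the percent identity is 35/41 × 100 = 85.37%.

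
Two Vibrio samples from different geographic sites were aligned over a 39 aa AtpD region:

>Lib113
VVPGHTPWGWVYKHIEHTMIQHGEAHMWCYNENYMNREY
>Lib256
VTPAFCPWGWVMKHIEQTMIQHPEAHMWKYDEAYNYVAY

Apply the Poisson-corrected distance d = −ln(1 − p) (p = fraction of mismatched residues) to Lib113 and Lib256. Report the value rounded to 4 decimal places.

0.4447

Mismatches occur at site 2 (V↔T), site 4 (G↔A), site 5 (H↔F), site 6 (T↔C), site 12 (Y↔M), site 17 (H↔Q), site 23 (G↔P), site 29 (C↔K), site 31 (N↔D), site 33 (N↔A), site 35 (M↔N), site 36 (N↔Y), site 37 (R↔V), site 38 (E↔A).
p = 14/39 = 0.358974.
d = −ln(1 − 0.358974) = −ln(0.641026) = 0.4447.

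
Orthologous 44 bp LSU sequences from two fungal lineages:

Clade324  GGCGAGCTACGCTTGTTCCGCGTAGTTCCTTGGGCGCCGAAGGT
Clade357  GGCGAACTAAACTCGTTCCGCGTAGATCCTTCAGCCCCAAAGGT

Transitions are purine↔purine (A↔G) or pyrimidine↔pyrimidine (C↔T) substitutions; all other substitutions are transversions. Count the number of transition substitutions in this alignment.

The sequences differ at positions 6 (G/A, transition), 10 (C/A, transversion), 11 (G/A, transition), 14 (T/C, transition), 26 (T/A, transversion), 32 (G/C, transversion), 33 (G/A, transition), 36 (G/C, transversion), 39 (G/A, transition).
Of the 9 differences, 5 transitions and 4 transversions, so the answer is 5.

5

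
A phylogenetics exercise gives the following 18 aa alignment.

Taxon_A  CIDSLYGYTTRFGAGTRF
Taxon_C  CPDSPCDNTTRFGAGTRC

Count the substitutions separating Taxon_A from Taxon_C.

6

Differing sites — 2:I/P; 5:L/P; 6:Y/C; 7:G/D; 8:Y/N; 18:F/C.
That gives 6 mismatches out of 18 aligned sites, so the Hamming distance is 6.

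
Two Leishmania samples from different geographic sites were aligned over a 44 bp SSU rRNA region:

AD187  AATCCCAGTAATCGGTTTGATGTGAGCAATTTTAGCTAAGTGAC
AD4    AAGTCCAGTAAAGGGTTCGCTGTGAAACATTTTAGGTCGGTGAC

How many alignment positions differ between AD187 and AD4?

12

The sequences differ at positions 3 (T/G), 4 (C/T), 12 (T/A), 13 (C/G), 18 (T/C), 20 (A/C), 26 (G/A), 27 (C/A), 28 (A/C), 36 (C/G), 38 (A/C), 39 (A/G).
That gives 12 mismatches out of 44 aligned sites, so the Hamming distance is 12.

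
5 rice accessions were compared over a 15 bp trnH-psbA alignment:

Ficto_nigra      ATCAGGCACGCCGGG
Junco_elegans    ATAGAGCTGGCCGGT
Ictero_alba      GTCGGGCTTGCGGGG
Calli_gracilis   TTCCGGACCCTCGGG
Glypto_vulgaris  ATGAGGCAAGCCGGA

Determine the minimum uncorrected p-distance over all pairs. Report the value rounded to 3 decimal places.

Pairwise Hamming distances:
  Ficto_nigra vs Junco_elegans: 6
  Ficto_nigra vs Ictero_alba: 5
  Ficto_nigra vs Calli_gracilis: 6
  Ficto_nigra vs Glypto_vulgaris: 3
  Junco_elegans vs Ictero_alba: 6
  Junco_elegans vs Calli_gracilis: 10
  Junco_elegans vs Glypto_vulgaris: 6
  Ictero_alba vs Calli_gracilis: 8
  Ictero_alba vs Glypto_vulgaris: 7
  Calli_gracilis vs Glypto_vulgaris: 9
The smallest is 3 mismatches, between Ficto_nigra and Glypto_vulgaris; p = 3/15 = 0.200.

0.200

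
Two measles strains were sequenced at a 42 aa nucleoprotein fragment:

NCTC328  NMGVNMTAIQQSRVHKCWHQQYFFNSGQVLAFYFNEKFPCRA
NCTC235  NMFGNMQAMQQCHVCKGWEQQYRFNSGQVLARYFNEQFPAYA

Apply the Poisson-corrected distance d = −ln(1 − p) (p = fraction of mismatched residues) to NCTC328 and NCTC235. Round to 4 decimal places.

0.4055

The sequences differ at positions 3 (G/F), 4 (V/G), 7 (T/Q), 9 (I/M), 12 (S/C), 13 (R/H), 15 (H/C), 17 (C/G), 19 (H/E), 23 (F/R), 32 (F/R), 37 (K/Q), 40 (C/A), 41 (R/Y).
p = 14/42 = 0.333333.
d = −ln(1 − 0.333333) = −ln(0.666667) = 0.4055.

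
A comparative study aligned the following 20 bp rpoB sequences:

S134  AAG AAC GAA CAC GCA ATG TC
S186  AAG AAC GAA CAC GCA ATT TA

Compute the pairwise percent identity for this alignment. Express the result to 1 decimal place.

The sequences differ at positions 18 (G/T), 20 (C/A).
18 of the 20 sites match, so the percent identity is 18/20 × 100 = 90.0%.

90.0%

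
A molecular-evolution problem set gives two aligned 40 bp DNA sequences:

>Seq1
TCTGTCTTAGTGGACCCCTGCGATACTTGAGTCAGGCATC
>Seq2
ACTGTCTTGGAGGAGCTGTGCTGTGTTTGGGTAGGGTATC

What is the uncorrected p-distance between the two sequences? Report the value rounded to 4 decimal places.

0.3500

The sequences differ at positions 1 (T/A), 9 (A/G), 11 (T/A), 15 (C/G), 17 (C/T), 18 (C/G), 22 (G/T), 23 (A/G), 25 (A/G), 26 (C/T), 30 (A/G), 33 (C/A), 34 (A/G), 37 (C/T).
There are 14 differences over 40 sites, so p = 14/40 = 0.3500.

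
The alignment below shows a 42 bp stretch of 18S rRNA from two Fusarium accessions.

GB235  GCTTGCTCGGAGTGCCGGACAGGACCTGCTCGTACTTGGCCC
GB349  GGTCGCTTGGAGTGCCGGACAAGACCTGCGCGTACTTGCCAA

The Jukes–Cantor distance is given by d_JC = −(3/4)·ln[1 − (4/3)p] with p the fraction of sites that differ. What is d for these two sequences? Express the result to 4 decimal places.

Mismatches occur at site 2 (C→G), site 4 (T→C), site 8 (C→T), site 22 (G→A), site 30 (T→G), site 39 (G→C), site 41 (C→A), site 42 (C→A).
p = 8/42 = 0.190476.
d = −0.75 · ln(1 − (4/3)·0.190476) = −0.75 · ln(0.746032) = −0.75 · (-0.292987) = 0.2197.

0.2197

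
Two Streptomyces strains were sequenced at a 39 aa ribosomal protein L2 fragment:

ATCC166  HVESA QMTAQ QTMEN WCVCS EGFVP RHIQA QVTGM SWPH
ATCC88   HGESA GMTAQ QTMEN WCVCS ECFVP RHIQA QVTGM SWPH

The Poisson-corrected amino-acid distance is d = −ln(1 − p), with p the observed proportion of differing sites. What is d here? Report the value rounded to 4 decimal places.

0.0800

The sequences differ at positions 2 (V/G), 6 (Q/G), 22 (G/C).
p = 3/39 = 0.076923.
d = −ln(1 − 0.076923) = −ln(0.923077) = 0.0800.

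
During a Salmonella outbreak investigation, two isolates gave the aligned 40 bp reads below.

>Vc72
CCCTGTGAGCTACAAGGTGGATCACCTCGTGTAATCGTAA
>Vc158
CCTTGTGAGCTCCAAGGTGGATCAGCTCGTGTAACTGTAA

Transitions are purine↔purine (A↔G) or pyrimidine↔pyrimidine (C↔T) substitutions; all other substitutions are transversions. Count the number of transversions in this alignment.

Mismatches occur at site 3 (C/T, transition), site 12 (A/C, transversion), site 25 (C/G, transversion), site 35 (T/C, transition), site 36 (C/T, transition).
Of the 5 differences, 3 transitions and 2 transversions, so the answer is 2.

2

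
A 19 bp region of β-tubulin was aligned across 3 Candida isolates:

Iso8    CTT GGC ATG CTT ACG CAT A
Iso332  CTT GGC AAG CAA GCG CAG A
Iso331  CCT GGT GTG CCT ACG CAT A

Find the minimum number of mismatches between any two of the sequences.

Pairwise Hamming distances:
  Iso8 vs Iso332: 5
  Iso8 vs Iso331: 4
  Iso332 vs Iso331: 8
The smallest is 4, between Iso8 and Iso331.

4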